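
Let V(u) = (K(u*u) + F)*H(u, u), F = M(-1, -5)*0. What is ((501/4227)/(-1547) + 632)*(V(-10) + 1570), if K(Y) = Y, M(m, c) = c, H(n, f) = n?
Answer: 785223318330/2179723 ≈ 3.6024e+5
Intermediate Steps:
F = 0 (F = -5*0 = 0)
V(u) = u**3 (V(u) = (u*u + 0)*u = (u**2 + 0)*u = u**2*u = u**3)
((501/4227)/(-1547) + 632)*(V(-10) + 1570) = ((501/4227)/(-1547) + 632)*((-10)**3 + 1570) = ((501*(1/4227))*(-1/1547) + 632)*(-1000 + 1570) = ((167/1409)*(-1/1547) + 632)*570 = (-167/2179723 + 632)*570 = (1377584769/2179723)*570 = 785223318330/2179723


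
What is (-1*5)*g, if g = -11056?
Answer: 55280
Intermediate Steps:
(-1*5)*g = -1*5*(-11056) = -5*(-11056) = 55280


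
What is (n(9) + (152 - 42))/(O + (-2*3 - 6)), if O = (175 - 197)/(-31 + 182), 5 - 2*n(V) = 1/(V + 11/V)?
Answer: -3124341/337456 ≈ -9.2585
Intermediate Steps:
n(V) = 5/2 - 1/(2*(V + 11/V))
O = -22/151 ≈ -0.14570
(n(9) + (152 - 42))/(O + (-2*3 - 6)) = ((55 - 1*9 + 5*9²)/(2*(11 + 9²)) + (152 - 42))/(-22/151 + (-2*3 - 6)) = ((55 - 9 + 5*81)/(2*(11 + 81)) + 110)/(-22/151 + (-6 - 6)) = ((½)*(55 - 9 + 405)/92 + 110)/(-22/151 - 12) = ((½)*(1/92)*451 + 110)/(-1834/151) = (451/184 + 110)*(-151/1834) = (20691/184)*(-151/1834) = -3124341/337456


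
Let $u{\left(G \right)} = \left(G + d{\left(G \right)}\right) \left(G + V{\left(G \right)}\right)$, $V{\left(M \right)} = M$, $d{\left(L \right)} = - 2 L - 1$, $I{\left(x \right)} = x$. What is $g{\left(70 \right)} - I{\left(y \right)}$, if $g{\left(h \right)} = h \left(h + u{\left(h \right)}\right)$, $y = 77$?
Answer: $-690977$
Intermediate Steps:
$d{\left(L \right)} = -1 - 2 L$
$u{\left(G \right)} = 2 G \left(-1 - G\right)$ ($u{\left(G \right)} = \left(G - \left(1 + 2 G\right)\right) \left(G + G\right) = \left(-1 - G\right) 2 G = 2 G \left(-1 - G\right)$)
$g{\left(h \right)} = h \left(h + 2 h \left(-1 - h\right)\right)$
$g{\left(70 \right)} - I{\left(y \right)} = 70^{2} \left(-1 - 140\right) - 77 = 4900 \left(-1 - 140\right) - 77 = 4900 \left(-141\right) - 77 = -690900 - 77 = -690977$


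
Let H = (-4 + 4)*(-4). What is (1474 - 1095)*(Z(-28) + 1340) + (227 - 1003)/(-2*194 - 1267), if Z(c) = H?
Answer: 840509076/1655 ≈ 5.0786e+5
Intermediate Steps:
H = 0 (H = 0*(-4) = 0)
Z(c) = 0
(1474 - 1095)*(Z(-28) + 1340) + (227 - 1003)/(-2*194 - 1267) = (1474 - 1095)*(0 + 1340) + (227 - 1003)/(-2*194 - 1267) = 379*1340 - 776/(-388 - 1267) = 507860 - 776/(-1655) = 507860 - 776*(-1/1655) = 507860 + 776/1655 = 840509076/1655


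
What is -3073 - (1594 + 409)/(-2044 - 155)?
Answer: -6755524/2199 ≈ -3072.1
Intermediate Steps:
-3073 - (1594 + 409)/(-2044 - 155) = -3073 - 2003/(-2199) = -3073 - 2003*(-1)/2199 = -3073 - 1*(-2003/2199) = -3073 + 2003/2199 = -6755524/2199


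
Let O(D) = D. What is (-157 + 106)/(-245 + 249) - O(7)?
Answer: -79/4 ≈ -19.750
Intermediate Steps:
(-157 + 106)/(-245 + 249) - O(7) = (-157 + 106)/(-245 + 249) - 1*7 = -51/4 - 7 = -79/4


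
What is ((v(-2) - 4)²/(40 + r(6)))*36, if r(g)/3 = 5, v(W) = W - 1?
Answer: 1764/55 ≈ 32.073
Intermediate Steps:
v(W) = -1 + W
r(g) = 15 (r(g) = 3*5 = 15)
((v(-2) - 4)²/(40 + r(6)))*36 = (((-1 - 2) - 4)²/(40 + 15))*36 = ((-3 - 4)²/55)*36 = ((1/55)*(-7)²)*36 = ((1/55)*49)*36 = (49/55)*36 = 1764/55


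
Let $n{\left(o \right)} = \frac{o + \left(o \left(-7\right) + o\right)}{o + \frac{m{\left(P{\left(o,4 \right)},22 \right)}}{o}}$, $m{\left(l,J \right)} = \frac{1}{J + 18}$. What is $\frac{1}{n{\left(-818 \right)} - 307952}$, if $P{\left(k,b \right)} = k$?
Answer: $- \frac{26764961}{8242457094672} \approx -3.2472 \cdot 10^{-6}$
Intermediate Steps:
$m{\left(l,J \right)} = \frac{1}{18 + J}$
$n{\left(o \right)} = - \frac{5 o}{o + \frac{1}{40 o}}$ ($n{\left(o \right)} = \frac{o + \left(o \left(-7\right) + o\right)}{o + \frac{1}{\left(18 + 22\right) o}} = \frac{o + \left(- 7 o + o\right)}{o + \frac{1}{40 o}} = \frac{o - 6 o}{o + \frac{1}{40 o}} = \frac{\left(-5\right) o}{o + \frac{1}{40 o}} = - \frac{5 o}{o + \frac{1}{40 o}}$)
$\frac{1}{n{\left(-818 \right)} - 307952} = \frac{1}{- \frac{200 \left(-818\right)^{2}}{1 + 40 \left(-818\right)^{2}} - 307952} = \frac{1}{\left(-200\right) 669124 \frac{1}{1 + 40 \cdot 669124} - 307952} = \frac{1}{\left(-200\right) 669124 \frac{1}{1 + 26764960} - 307952} = \frac{1}{\left(-200\right) 669124 \cdot \frac{1}{26764961} - 307952} = \frac{1}{- \frac{133824800}{26764961} - 307952} = \frac{1}{- \frac{8242457094672}{26764961}} = - \frac{26764961}{8242457094672}$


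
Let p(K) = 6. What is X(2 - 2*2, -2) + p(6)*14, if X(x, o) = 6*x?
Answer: 72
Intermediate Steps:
X(2 - 2*2, -2) + p(6)*14 = 6*(2 - 2*2) + 6*14 = 6*(2 - 4) + 84 = 6*(-2) + 84 = -12 + 84 = 72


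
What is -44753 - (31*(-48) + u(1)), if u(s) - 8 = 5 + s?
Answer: -43279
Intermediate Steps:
u(s) = 13 + s (u(s) = 8 + (5 + s) = 13 + s)
-44753 - (31*(-48) + u(1)) = -44753 - (31*(-48) + (13 + 1)) = -44753 - (-1488 + 14) = -44753 - 1*(-1474) = -44753 + 1474 = -43279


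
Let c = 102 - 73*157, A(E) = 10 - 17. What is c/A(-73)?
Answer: 11359/7 ≈ 1622.7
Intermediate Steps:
A(E) = -7
c = -11359 (c = 102 - 11461 = -11359)
c/A(-73) = -11359/(-7) = -11359*(-⅐) = 11359/7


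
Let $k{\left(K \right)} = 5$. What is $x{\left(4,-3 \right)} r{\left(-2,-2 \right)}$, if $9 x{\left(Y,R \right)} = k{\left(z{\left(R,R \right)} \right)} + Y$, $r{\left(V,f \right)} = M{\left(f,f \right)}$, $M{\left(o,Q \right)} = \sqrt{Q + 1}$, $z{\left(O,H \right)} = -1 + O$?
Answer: $i \approx 1.0 i$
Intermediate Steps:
$M{\left(o,Q \right)} = \sqrt{1 + Q}$
$r{\left(V,f \right)} = \sqrt{1 + f}$
$x{\left(Y,R \right)} = \frac{5}{9} + \frac{Y}{9}$ ($x{\left(Y,R \right)} = \frac{5 + Y}{9} = \frac{5}{9} + \frac{Y}{9}$)
$x{\left(4,-3 \right)} r{\left(-2,-2 \right)} = \left(\frac{5}{9} + \frac{1}{9} \cdot 4\right) \sqrt{1 - 2} = \left(\frac{5}{9} + \frac{4}{9}\right) \sqrt{-1} = 1 i = i$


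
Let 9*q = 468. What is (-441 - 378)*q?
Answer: -42588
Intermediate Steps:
q = 52 (q = (1/9)*468 = 52)
(-441 - 378)*q = (-441 - 378)*52 = -819*52 = -42588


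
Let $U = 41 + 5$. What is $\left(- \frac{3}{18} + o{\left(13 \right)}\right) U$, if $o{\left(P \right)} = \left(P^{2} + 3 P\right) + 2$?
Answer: $\frac{28957}{3} \approx 9652.3$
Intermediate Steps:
$U = 46$
$o{\left(P \right)} = 2 + P^{2} + 3 P$
$\left(- \frac{3}{18} + o{\left(13 \right)}\right) U = \left(- \frac{3}{18} + \left(2 + 13^{2} + 3 \cdot 13\right)\right) 46 = \left(\left(-3\right) \frac{1}{18} + \left(2 + 169 + 39\right)\right) 46 = \left(- \frac{1}{6} + 210\right) 46 = \frac{1259}{6} \cdot 46 = \frac{28957}{3}$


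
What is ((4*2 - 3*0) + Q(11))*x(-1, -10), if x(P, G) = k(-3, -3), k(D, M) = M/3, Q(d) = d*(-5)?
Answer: 47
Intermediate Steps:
Q(d) = -5*d
k(D, M) = M/3 (k(D, M) = M*(⅓) = M/3)
x(P, G) = -1 (x(P, G) = (⅓)*(-3) = -1)
((4*2 - 3*0) + Q(11))*x(-1, -10) = ((4*2 - 3*0) - 5*11)*(-1) = ((8 + 0) - 55)*(-1) = (8 - 55)*(-1) = -47*(-1) = 47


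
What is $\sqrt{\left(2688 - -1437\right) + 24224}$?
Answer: $\sqrt{28349} \approx 168.37$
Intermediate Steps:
$\sqrt{\left(2688 - -1437\right) + 24224} = \sqrt{\left(2688 + 1437\right) + 24224} = \sqrt{4125 + 24224} = \sqrt{28349}$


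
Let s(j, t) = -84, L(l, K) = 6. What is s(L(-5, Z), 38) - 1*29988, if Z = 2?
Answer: -30072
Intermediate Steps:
s(L(-5, Z), 38) - 1*29988 = -84 - 1*29988 = -84 - 29988 = -30072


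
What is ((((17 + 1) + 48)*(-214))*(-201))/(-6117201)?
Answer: -315436/679689 ≈ -0.46409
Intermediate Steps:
((((17 + 1) + 48)*(-214))*(-201))/(-6117201) = (((18 + 48)*(-214))*(-201))*(-1/6117201) = ((66*(-214))*(-201))*(-1/6117201) = -14124*(-201)*(-1/6117201) = 2838924*(-1/6117201) = -315436/679689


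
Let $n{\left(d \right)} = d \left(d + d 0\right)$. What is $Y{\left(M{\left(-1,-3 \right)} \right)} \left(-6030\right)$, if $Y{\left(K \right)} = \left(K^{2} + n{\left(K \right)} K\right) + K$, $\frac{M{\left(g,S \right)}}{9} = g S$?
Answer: $-123247170$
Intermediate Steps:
$M{\left(g,S \right)} = 9 S g$ ($M{\left(g,S \right)} = 9 g S = 9 S g$)
$n{\left(d \right)} = d^{2}$ ($n{\left(d \right)} = d \left(d + 0\right) = d d = d^{2}$)
$Y{\left(K \right)} = K + K^{2} + K^{3}$ ($Y{\left(K \right)} = \left(K^{2} + K^{2} K\right) + K = \left(K^{2} + K^{3}\right) + K = K + K^{2} + K^{3}$)
$Y{\left(M{\left(-1,-3 \right)} \right)} \left(-6030\right) = 9 \left(-3\right) \left(-1\right) \left(1 + 9 \left(-3\right) \left(-1\right) + \left(9 \left(-3\right) \left(-1\right)\right)^{2}\right) \left(-6030\right) = 27 \left(1 + 27 + 27^{2}\right) \left(-6030\right) = 27 \left(1 + 27 + 729\right) \left(-6030\right) = 27 \cdot 757 \left(-6030\right) = 20439 \left(-6030\right) = -123247170$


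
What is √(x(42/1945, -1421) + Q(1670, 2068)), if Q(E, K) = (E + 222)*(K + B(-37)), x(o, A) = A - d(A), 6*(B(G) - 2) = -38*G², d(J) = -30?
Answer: I*√112402995/3 ≈ 3534.0*I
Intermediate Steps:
B(G) = 2 - 19*G²/3 (B(G) = 2 + (-38*G²)/6 = 2 - 19*G²/3)
x(o, A) = 30 + A (x(o, A) = A - 1*(-30) = A + 30 = 30 + A)
Q(E, K) = (222 + E)*(-26005/3 + K) (Q(E, K) = (E + 222)*(K + (2 - 19/3*(-37)²)) = (222 + E)*(K + (2 - 19/3*1369)) = (222 + E)*(K + (2 - 26011/3)) = (222 + E)*(K - 26005/3) = (222 + E)*(-26005/3 + K))
√(x(42/1945, -1421) + Q(1670, 2068)) = √((30 - 1421) + (-1924370 + 222*2068 - 26005/3*1670 + 1670*2068)) = √(-1391 + (-1924370 + 459096 - 43428350/3 + 3453560)) = √(-1391 - 37463492/3) = √(-37467665/3) = I*√112402995/3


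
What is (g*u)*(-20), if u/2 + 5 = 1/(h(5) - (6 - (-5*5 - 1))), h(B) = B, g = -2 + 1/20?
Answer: -3536/9 ≈ -392.89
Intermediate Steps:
g = -39/20 (g = -2 + 1/20 = -39/20 ≈ -1.9500)
u = -272/27 (u = -10 + 2/(5 - (6 - (-5*5 - 1))) = -10 + 2/(5 - (6 - (-25 - 1))) = -10 + 2/(5 - (6 - 1*(-26))) = -10 + 2/(5 - (6 + 26)) = -10 + 2/(5 - 1*32) = -10 + 2/(5 - 32) = -10 + 2/(-27) = -10 + 2*(-1/27) = -10 - 2/27 = -272/27 ≈ -10.074)
(g*u)*(-20) = -39/20*(-272/27)*(-20) = (884/45)*(-20) = -3536/9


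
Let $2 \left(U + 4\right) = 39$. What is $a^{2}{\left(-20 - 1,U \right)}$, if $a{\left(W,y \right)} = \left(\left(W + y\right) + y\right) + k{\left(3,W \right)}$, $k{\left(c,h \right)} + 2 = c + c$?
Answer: $196$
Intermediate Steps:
$U = \frac{31}{2}$ ($U = -4 + \frac{1}{2} \cdot 39 = -4 + \frac{39}{2} = \frac{31}{2} \approx 15.5$)
$k{\left(c,h \right)} = -2 + 2 c$ ($k{\left(c,h \right)} = -2 + \left(c + c\right) = -2 + 2 c$)
$a{\left(W,y \right)} = 4 + W + 2 y$ ($a{\left(W,y \right)} = \left(\left(W + y\right) + y\right) + \left(-2 + 2 \cdot 3\right) = \left(W + 2 y\right) + \left(-2 + 6\right) = \left(W + 2 y\right) + 4 = 4 + W + 2 y$)
$a^{2}{\left(-20 - 1,U \right)} = \left(4 - 21 + 2 \cdot \frac{31}{2}\right)^{2} = \left(4 - 21 + 31\right)^{2} = 14^{2} = 196$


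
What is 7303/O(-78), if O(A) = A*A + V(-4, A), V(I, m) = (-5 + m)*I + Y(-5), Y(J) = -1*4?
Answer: 7303/6412 ≈ 1.1390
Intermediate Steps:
Y(J) = -4
V(I, m) = -4 + I*(-5 + m) (V(I, m) = (-5 + m)*I - 4 = I*(-5 + m) - 4 = -4 + I*(-5 + m))
O(A) = 16 + A**2 - 4*A (O(A) = A*A + (-4 - 5*(-4) - 4*A) = A**2 + (-4 + 20 - 4*A) = A**2 + (16 - 4*A) = 16 + A**2 - 4*A)
7303/O(-78) = 7303/(16 + (-78)**2 - 4*(-78)) = 7303/(16 + 6084 + 312) = 7303/6412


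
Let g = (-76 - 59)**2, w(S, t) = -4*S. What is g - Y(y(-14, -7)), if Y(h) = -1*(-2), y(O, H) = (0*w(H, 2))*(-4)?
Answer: 18223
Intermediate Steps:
y(O, H) = 0 (y(O, H) = (0*(-4*H))*(-4) = 0*(-4) = 0)
Y(h) = 2
g = 18225 (g = (-135)**2 = 18225)
g - Y(y(-14, -7)) = 18225 - 1*2 = 18225 - 2 = 18223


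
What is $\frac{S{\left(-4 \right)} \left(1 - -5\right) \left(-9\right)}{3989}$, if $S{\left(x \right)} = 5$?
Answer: $- \frac{270}{3989} \approx -0.067686$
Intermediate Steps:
$\frac{S{\left(-4 \right)} \left(1 - -5\right) \left(-9\right)}{3989} = \frac{5 \left(1 - -5\right) \left(-9\right)}{3989} = 5 \left(1 + 5\right) \left(-9\right) \frac{1}{3989} = 5 \cdot 6 \left(-9\right) \frac{1}{3989} = 30 \left(-9\right) \frac{1}{3989} = \left(-270\right) \frac{1}{3989} = - \frac{270}{3989}$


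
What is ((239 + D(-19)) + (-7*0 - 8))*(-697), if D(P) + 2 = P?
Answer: -146370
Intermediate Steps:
D(P) = -2 + P
((239 + D(-19)) + (-7*0 - 8))*(-697) = ((239 + (-2 - 19)) + (-7*0 - 8))*(-697) = ((239 - 21) + (0 - 8))*(-697) = (218 - 8)*(-697) = 210*(-697) = -146370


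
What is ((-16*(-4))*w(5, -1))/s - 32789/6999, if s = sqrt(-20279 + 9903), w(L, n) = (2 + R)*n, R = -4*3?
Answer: -32789/6999 - 160*I*sqrt(2594)/1297 ≈ -4.6848 - 6.283*I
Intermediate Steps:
R = -12
w(L, n) = -10*n (w(L, n) = (2 - 12)*n = -10*n)
s = 2*I*sqrt(2594) (s = sqrt(-10376) = 2*I*sqrt(2594) ≈ 101.86*I)
((-16*(-4))*w(5, -1))/s - 32789/6999 = ((-16*(-4))*(-10*(-1)))/((2*I*sqrt(2594))) - 32789/6999 = (64*10)*(-I*sqrt(2594)/5188) - 32789*1/6999 = 640*(-I*sqrt(2594)/5188) - 32789/6999 = -160*I*sqrt(2594)/1297 - 32789/6999 = -32789/6999 - 160*I*sqrt(2594)/1297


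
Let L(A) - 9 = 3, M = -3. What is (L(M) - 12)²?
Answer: 0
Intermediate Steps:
L(A) = 12 (L(A) = 9 + 3 = 12)
(L(M) - 12)² = (12 - 12)² = 0² = 0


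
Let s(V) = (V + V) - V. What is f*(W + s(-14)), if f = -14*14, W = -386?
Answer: 78400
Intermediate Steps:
s(V) = V (s(V) = 2*V - V = V)
f = -196
f*(W + s(-14)) = -196*(-386 - 14) = -196*(-400) = 78400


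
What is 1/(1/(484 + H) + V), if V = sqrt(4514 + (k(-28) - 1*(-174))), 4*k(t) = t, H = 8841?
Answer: -9325/407039280624 + 86955625*sqrt(4681)/407039280624 ≈ 0.014616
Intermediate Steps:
k(t) = t/4
V = sqrt(4681) (V = sqrt(4514 + ((1/4)*(-28) - 1*(-174))) = sqrt(4514 + (-7 + 174)) = sqrt(4514 + 167) = sqrt(4681) ≈ 68.418)
1/(1/(484 + H) + V) = 1/(1/(484 + 8841) + sqrt(4681)) = 1/(1/9325 + sqrt(4681))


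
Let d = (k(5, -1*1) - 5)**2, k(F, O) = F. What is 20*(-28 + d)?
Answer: -560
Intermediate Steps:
d = 0 (d = (5 - 5)**2 = 0**2 = 0)
20*(-28 + d) = 20*(-28 + 0) = 20*(-28) = -560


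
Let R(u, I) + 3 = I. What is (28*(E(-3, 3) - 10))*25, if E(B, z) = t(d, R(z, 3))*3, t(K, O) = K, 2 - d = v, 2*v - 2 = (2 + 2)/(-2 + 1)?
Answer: -700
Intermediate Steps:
v = -1 (v = 1 + ((2 + 2)/(-2 + 1))/2 = 1 + (4/(-1))/2 = 1 + (4*(-1))/2 = 1 + (½)*(-4) = 1 - 2 = -1)
R(u, I) = -3 + I
d = 3 (d = 2 - 1*(-1) = 2 + 1 = 3)
E(B, z) = 9 (E(B, z) = 3*3 = 9)
(28*(E(-3, 3) - 10))*25 = (28*(9 - 10))*25 = (28*(-1))*25 = -28*25 = -700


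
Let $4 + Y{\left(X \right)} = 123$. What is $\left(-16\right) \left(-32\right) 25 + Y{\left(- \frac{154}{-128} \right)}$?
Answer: $12919$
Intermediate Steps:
$Y{\left(X \right)} = 119$ ($Y{\left(X \right)} = -4 + 123 = 119$)
$\left(-16\right) \left(-32\right) 25 + Y{\left(- \frac{154}{-128} \right)} = \left(-16\right) \left(-32\right) 25 + 119 = 512 \cdot 25 + 119 = 12800 + 119 = 12919$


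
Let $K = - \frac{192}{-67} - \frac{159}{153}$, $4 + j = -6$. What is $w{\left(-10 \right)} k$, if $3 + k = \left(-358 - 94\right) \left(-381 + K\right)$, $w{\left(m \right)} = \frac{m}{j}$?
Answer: $\frac{585617221}{3417} \approx 1.7138 \cdot 10^{5}$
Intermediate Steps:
$j = -10$ ($j = -4 - 6 = -10$)
$K = \frac{6241}{3417}$ ($K = \left(-192\right) \left(- \frac{1}{67}\right) - \frac{53}{51} = \frac{192}{67} - \frac{53}{51} = \frac{6241}{3417} \approx 1.8265$)
$w{\left(m \right)} = - \frac{m}{10}$ ($w{\left(m \right)} = \frac{m}{-10} = m \left(- \frac{1}{10}\right) = - \frac{m}{10}$)
$k = \frac{585617221}{3417}$ ($k = -3 + \left(-358 - 94\right) \left(-381 + \frac{6241}{3417}\right) = -3 - - \frac{585627472}{3417} = -3 + \frac{585627472}{3417} = \frac{585617221}{3417} \approx 1.7138 \cdot 10^{5}$)
$w{\left(-10 \right)} k = \left(- \frac{1}{10}\right) \left(-10\right) \frac{585617221}{3417} = 1 \cdot \frac{585617221}{3417} = \frac{585617221}{3417}$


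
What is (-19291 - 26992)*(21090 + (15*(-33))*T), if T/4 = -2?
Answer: -1159389150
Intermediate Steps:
T = -8 (T = 4*(-2) = -8)
(-19291 - 26992)*(21090 + (15*(-33))*T) = (-19291 - 26992)*(21090 + (15*(-33))*(-8)) = -46283*(21090 - 495*(-8)) = -46283*(21090 + 3960) = -46283*25050 = -1159389150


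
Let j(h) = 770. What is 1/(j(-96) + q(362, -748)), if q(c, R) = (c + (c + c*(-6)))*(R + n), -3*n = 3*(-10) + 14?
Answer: 3/3228454 ≈ 9.2924e-7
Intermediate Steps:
n = 16/3 (n = -(3*(-10) + 14)/3 = -(-30 + 14)/3 = -⅓*(-16) = 16/3 ≈ 5.3333)
q(c, R) = -4*c*(16/3 + R) (q(c, R) = (c + (c + c*(-6)))*(R + 16/3) = (c + (c - 6*c))*(16/3 + R) = (c - 5*c)*(16/3 + R) = (-4*c)*(16/3 + R) = -4*c*(16/3 + R))
1/(j(-96) + q(362, -748)) = 1/(770 - 4/3*362*(16 + 3*(-748))) = 1/(770 - 4/3*362*(16 - 2244)) = 1/(770 - 4/3*362*(-2228)) = 1/(770 + 3226144/3) = 1/(3228454/3) = 3/3228454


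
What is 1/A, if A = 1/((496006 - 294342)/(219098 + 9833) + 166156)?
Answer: 38038460900/228931 ≈ 1.6616e+5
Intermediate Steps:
A = 228931/38038460900 (A = 1/(201664/228931 + 166156) = 1/(38038460900/228931) = 228931/38038460900 ≈ 6.0184e-6)
1/A = 1/(228931/38038460900) = 38038460900/228931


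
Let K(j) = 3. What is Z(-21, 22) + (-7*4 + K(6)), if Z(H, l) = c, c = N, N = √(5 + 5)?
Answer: -25 + √10 ≈ -21.838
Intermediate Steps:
N = √10 ≈ 3.1623
c = √10 ≈ 3.1623
Z(H, l) = √10
Z(-21, 22) + (-7*4 + K(6)) = √10 + (-7*4 + 3) = √10 + (-28 + 3) = √10 - 25 = -25 + √10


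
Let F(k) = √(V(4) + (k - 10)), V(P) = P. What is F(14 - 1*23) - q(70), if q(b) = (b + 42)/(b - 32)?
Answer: -56/19 + I*√15 ≈ -2.9474 + 3.873*I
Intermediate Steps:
q(b) = (42 + b)/(-32 + b)
F(k) = √(-6 + k) (F(k) = √(4 + (k - 10)) = √(4 + (-10 + k)) = √(-6 + k))
F(14 - 1*23) - q(70) = √(-6 + (14 - 1*23)) - (42 + 70)/(-32 + 70) = √(-6 + (14 - 23)) - 112/38 = √(-6 - 9) - 112/38 = √(-15) - 1*56/19 = I*√15 - 56/19 = -56/19 + I*√15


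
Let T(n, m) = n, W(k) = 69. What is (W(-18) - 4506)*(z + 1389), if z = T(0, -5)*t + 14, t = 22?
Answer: -6225111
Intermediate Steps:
z = 14 (z = 0*22 + 14 = 0 + 14 = 14)
(W(-18) - 4506)*(z + 1389) = (69 - 4506)*(14 + 1389) = -4437*1403 = -6225111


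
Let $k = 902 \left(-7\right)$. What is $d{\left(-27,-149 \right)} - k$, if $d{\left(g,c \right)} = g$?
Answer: $6287$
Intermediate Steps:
$k = -6314$
$d{\left(-27,-149 \right)} - k = -27 - -6314 = -27 + 6314 = 6287$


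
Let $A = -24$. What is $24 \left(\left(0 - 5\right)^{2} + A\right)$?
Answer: $24$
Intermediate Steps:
$24 \left(\left(0 - 5\right)^{2} + A\right) = 24 \left(\left(0 - 5\right)^{2} - 24\right) = 24 \left(\left(-5\right)^{2} - 24\right) = 24 \left(25 - 24\right) = 24 \cdot 1 = 24$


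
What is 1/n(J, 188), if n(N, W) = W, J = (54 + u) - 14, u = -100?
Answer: 1/188 ≈ 0.0053191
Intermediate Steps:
J = -60 (J = (54 - 100) - 14 = -46 - 14 = -60)
1/n(J, 188) = 1/188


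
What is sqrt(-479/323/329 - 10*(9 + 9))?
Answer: I*sqrt(2032732453913)/106267 ≈ 13.417*I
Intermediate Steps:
sqrt(-479/323/329 - 10*(9 + 9)) = sqrt(-479*1/323*(1/329) - 10*18) = sqrt(-479/323*1/329 - 180) = sqrt(-479/106267 - 180) = sqrt(-19128539/106267) = I*sqrt(2032732453913)/106267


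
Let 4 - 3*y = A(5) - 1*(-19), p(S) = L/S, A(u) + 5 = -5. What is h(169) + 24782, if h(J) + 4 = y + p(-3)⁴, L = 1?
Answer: 2006884/81 ≈ 24776.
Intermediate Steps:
A(u) = -10 (A(u) = -5 - 5 = -10)
p(S) = 1/S
y = -5/3 (y = 4/3 - (-10 - 1*(-19))/3 = 4/3 - (-10 + 19)/3 = 4/3 - ⅓*9 = 4/3 - 3 = -5/3 ≈ -1.6667)
h(J) = -458/81 (h(J) = -4 + (-5/3 + (1/(-3))⁴) = -4 + (-5/3 + (-⅓)⁴) = -4 + (-5/3 + 1/81) = -4 - 134/81 = -458/81)
h(169) + 24782 = -458/81 + 24782 = 2006884/81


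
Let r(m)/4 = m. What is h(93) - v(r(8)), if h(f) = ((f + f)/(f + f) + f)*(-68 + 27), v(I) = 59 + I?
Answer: -3945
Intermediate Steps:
r(m) = 4*m
h(f) = -41 - 41*f (h(f) = ((2*f)/((2*f)) + f)*(-41) = ((2*f)*(1/(2*f)) + f)*(-41) = (1 + f)*(-41) = -41 - 41*f)
h(93) - v(r(8)) = (-41 - 41*93) - (59 + 4*8) = (-41 - 3813) - (59 + 32) = -3854 - 1*91 = -3854 - 91 = -3945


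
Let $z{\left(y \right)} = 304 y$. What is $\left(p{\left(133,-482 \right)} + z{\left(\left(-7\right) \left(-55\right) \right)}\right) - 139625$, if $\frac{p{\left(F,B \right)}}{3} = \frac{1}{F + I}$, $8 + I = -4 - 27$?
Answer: $- \frac{2122987}{94} \approx -22585.0$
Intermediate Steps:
$I = -39$ ($I = -8 - 31 = -39$)
$p{\left(F,B \right)} = \frac{3}{-39 + F}$ ($p{\left(F,B \right)} = \frac{3}{F - 39} = \frac{3}{-39 + F}$)
$\left(p{\left(133,-482 \right)} + z{\left(\left(-7\right) \left(-55\right) \right)}\right) - 139625 = \left(\frac{3}{-39 + 133} + 304 \left(\left(-7\right) \left(-55\right)\right)\right) - 139625 = \left(\frac{3}{94} + 304 \cdot 385\right) - 139625 = \left(3 \cdot \frac{1}{94} + 117040\right) - 139625 = \left(\frac{3}{94} + 117040\right) - 139625 = \frac{11001763}{94} - 139625 = - \frac{2122987}{94}$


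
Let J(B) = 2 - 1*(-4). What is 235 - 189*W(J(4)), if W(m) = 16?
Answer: -2789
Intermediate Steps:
J(B) = 6 (J(B) = 2 + 4 = 6)
235 - 189*W(J(4)) = 235 - 189*16 = 235 - 3024 = -2789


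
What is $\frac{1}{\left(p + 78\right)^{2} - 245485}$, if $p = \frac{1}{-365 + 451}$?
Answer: $- \frac{7396}{1770596379} \approx -4.1771 \cdot 10^{-6}$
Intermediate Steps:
$p = \frac{1}{86} \approx 0.011628$
$\frac{1}{\left(p + 78\right)^{2} - 245485} = \frac{1}{\left(\frac{1}{86} + 78\right)^{2} - 245485} = \frac{1}{\left(\frac{6709}{86}\right)^{2} - 245485} = \frac{1}{\frac{45010681}{7396} - 245485} = \frac{1}{- \frac{1770596379}{7396}} = - \frac{7396}{1770596379}$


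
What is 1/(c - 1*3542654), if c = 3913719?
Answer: 1/371065 ≈ 2.6949e-6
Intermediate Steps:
1/(c - 1*3542654) = 1/(3913719 - 1*3542654) = 1/(3913719 - 3542654) = 1/371065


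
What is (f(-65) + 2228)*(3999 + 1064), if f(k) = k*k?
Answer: 32671539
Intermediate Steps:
f(k) = k²
(f(-65) + 2228)*(3999 + 1064) = ((-65)² + 2228)*(3999 + 1064) = (4225 + 2228)*5063 = 6453*5063 = 32671539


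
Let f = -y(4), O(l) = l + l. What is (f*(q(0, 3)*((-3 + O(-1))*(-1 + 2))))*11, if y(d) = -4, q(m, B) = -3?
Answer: 660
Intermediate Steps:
O(l) = 2*l
f = 4 (f = -1*(-4) = 4)
(f*(q(0, 3)*((-3 + O(-1))*(-1 + 2))))*11 = (4*(-3*(-3 + 2*(-1))*(-1 + 2)))*11 = (4*(-3*(-3 - 2)))*11 = (4*(-(-15)))*11 = (4*(-3*(-5)))*11 = (4*15)*11 = 60*11 = 660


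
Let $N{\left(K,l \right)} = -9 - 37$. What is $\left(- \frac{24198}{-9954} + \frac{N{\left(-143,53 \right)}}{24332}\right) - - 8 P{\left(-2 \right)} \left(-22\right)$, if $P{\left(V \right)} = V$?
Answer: $\frac{12935953}{36498} \approx 354.43$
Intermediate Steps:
$N{\left(K,l \right)} = -46$ ($N{\left(K,l \right)} = -9 - 37 = -46$)
$\left(- \frac{24198}{-9954} + \frac{N{\left(-143,53 \right)}}{24332}\right) - - 8 P{\left(-2 \right)} \left(-22\right) = \left(- \frac{24198}{-9954} - \frac{46}{24332}\right) - \left(-8\right) \left(-2\right) \left(-22\right) = \left(\left(-24198\right) \left(- \frac{1}{9954}\right) - \frac{23}{12166}\right) - 16 \left(-22\right) = \left(\frac{4033}{1659} - \frac{23}{12166}\right) - -352 = \frac{88657}{36498} + 352 = \frac{12935953}{36498}$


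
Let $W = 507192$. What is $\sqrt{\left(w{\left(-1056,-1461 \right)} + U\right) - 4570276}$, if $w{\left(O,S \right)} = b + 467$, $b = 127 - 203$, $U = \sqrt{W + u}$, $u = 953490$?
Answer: $\sqrt{-4569885 + 3 \sqrt{162298}} \approx 2137.4 i$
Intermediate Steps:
$U = 3 \sqrt{162298}$ ($U = \sqrt{507192 + 953490} = \sqrt{1460682} = 3 \sqrt{162298} \approx 1208.6$)
$b = -76$ ($b = 127 - 203 = -76$)
$w{\left(O,S \right)} = 391$ ($w{\left(O,S \right)} = -76 + 467 = 391$)
$\sqrt{\left(w{\left(-1056,-1461 \right)} + U\right) - 4570276} = \sqrt{\left(391 + 3 \sqrt{162298}\right) - 4570276} = \sqrt{-4569885 + 3 \sqrt{162298}}$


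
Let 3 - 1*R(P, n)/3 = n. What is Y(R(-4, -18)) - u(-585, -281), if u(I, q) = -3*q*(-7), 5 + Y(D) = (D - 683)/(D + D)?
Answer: 371138/63 ≈ 5891.1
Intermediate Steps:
R(P, n) = 9 - 3*n
Y(D) = -5 + (-683 + D)/(2*D) (Y(D) = -5 + (D - 683)/(D + D) = -5 + (-683 + D)/((2*D)) = -5 + (-683 + D)*(1/(2*D)) = -5 + (-683 + D)/(2*D))
u(I, q) = 21*q
Y(R(-4, -18)) - u(-585, -281) = (-683 - 9*(9 - 3*(-18)))/(2*(9 - 3*(-18))) - 21*(-281) = (-683 - 9*(9 + 54))/(2*(9 + 54)) - 1*(-5901) = (½)*(-683 - 9*63)/63 + 5901 = (½)*(1/63)*(-683 - 567) + 5901 = (½)*(1/63)*(-1250) + 5901 = -625/63 + 5901 = 371138/63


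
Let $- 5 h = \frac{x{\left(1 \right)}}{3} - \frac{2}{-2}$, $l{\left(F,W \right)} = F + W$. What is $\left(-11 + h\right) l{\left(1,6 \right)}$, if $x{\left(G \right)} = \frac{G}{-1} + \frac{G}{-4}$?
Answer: $- \frac{4669}{60} \approx -77.817$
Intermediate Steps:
$x{\left(G \right)} = - \frac{5 G}{4}$ ($x{\left(G \right)} = G \left(-1\right) + G \left(- \frac{1}{4}\right) = - G - \frac{G}{4} = - \frac{5 G}{4}$)
$h = - \frac{7}{60}$ ($h = - \frac{\frac{\left(- \frac{5}{4}\right) 1}{3} - \frac{2}{-2}}{5} = - \frac{\left(- \frac{5}{4}\right) \frac{1}{3} - -1}{5} = - \frac{- \frac{5}{12} + 1}{5} = \left(- \frac{1}{5}\right) \frac{7}{12} = - \frac{7}{60} \approx -0.11667$)
$\left(-11 + h\right) l{\left(1,6 \right)} = \left(-11 - \frac{7}{60}\right) \left(1 + 6\right) = \left(- \frac{667}{60}\right) 7 = - \frac{4669}{60}$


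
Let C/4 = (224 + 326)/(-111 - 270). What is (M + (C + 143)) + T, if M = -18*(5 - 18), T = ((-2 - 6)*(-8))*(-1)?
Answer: 117053/381 ≈ 307.23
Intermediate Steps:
C = -2200/381 (C = 4*((224 + 326)/(-111 - 270)) = 4*(550/(-381)) = 4*(550*(-1/381)) = 4*(-550/381) = -2200/381 ≈ -5.7743)
T = -64 (T = -8*(-8)*(-1) = 64*(-1) = -64)
M = 234 (M = -18*(-13) = 234)
(M + (C + 143)) + T = (234 + (-2200/381 + 143)) - 64 = (234 + 52283/381) - 64 = 141437/381 - 64 = 117053/381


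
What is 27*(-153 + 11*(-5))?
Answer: -5616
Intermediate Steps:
27*(-153 + 11*(-5)) = 27*(-153 - 55) = 27*(-208) = -5616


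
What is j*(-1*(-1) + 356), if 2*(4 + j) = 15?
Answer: 2499/2 ≈ 1249.5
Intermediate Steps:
j = 7/2 (j = -4 + (½)*15 = -4 + 15/2 = 7/2 ≈ 3.5000)
j*(-1*(-1) + 356) = 7*(-1*(-1) + 356)/2 = 7*(1 + 356)/2 = (7/2)*357 = 2499/2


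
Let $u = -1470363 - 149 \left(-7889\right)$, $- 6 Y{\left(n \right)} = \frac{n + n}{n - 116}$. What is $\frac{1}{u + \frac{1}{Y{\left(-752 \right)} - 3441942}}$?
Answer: $- \frac{2240704430}{660788217816511} \approx -3.391 \cdot 10^{-6}$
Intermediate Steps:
$Y{\left(n \right)} = - \frac{n}{3 \left(-116 + n\right)}$ ($Y{\left(n \right)} = - \frac{\left(n + n\right) \frac{1}{n - 116}}{6} = - \frac{2 n \frac{1}{-116 + n}}{6} = - \frac{n}{3 \left(-116 + n\right)}$)
$u = -294902$ ($u = -1470363 - -1175461 = -1470363 + 1175461 = -294902$)
$\frac{1}{u + \frac{1}{Y{\left(-752 \right)} - 3441942}} = \frac{1}{-294902 + \frac{1}{\left(-1\right) \left(-752\right) \frac{1}{-348 + 3 \left(-752\right)} - 3441942}} = \frac{1}{-294902 + \frac{1}{\left(-1\right) \left(-752\right) \frac{1}{-348 - 2256} - 3441942}} = \frac{1}{-294902 + \frac{1}{\left(-1\right) \left(-752\right) \frac{1}{-2604} - 3441942}} = \frac{1}{-294902 + \frac{1}{\left(-1\right) \left(-752\right) \left(- \frac{1}{2604}\right) - 3441942}} = \frac{1}{-294902 + \frac{1}{- \frac{188}{651} - 3441942}} = \frac{1}{-294902 + \frac{1}{- \frac{2240704430}{651}}} = \frac{1}{-294902 - \frac{651}{2240704430}} = \frac{1}{- \frac{660788217816511}{2240704430}} = - \frac{2240704430}{660788217816511}$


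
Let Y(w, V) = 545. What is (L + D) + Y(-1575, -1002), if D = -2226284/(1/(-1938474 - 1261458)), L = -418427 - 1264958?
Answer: 7123955729848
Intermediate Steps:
L = -1683385
D = 7123957412688 (D = -2226284/(1/(-3199932)) = -2226284/(-1/3199932) = -2226284*(-3199932) = 7123957412688)
(L + D) + Y(-1575, -1002) = (-1683385 + 7123957412688) + 545 = 7123955729303 + 545 = 7123955729848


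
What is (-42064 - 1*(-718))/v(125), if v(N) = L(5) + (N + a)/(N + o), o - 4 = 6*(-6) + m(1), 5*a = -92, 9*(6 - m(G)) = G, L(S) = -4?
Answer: 183989700/13003 ≈ 14150.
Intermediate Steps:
m(G) = 6 - G/9
a = -92/5 (a = (⅕)*(-92) = -92/5 ≈ -18.400)
o = -235/9 (o = 4 + (6*(-6) + (6 - ⅑*1)) = 4 + (-36 + (6 - ⅑)) = 4 + (-36 + 53/9) = 4 - 271/9 = -235/9 ≈ -26.111)
v(N) = -4 + (-92/5 + N)/(-235/9 + N) (v(N) = -4 + (N - 92/5)/(N - 235/9) = -4 + (-92/5 + N)/(-235/9 + N))
(-42064 - 1*(-718))/v(125) = (-42064 - 1*(-718))/(((3872 - 135*125)/(5*(-235 + 9*125)))) = (-42064 + 718)/(((3872 - 16875)/(5*(-235 + 1125)))) = -41346/((⅕)*(-13003)/890) = -41346/((⅕)*(1/890)*(-13003)) = -41346/(-13003/4450) = -41346*(-4450/13003) = 183989700/13003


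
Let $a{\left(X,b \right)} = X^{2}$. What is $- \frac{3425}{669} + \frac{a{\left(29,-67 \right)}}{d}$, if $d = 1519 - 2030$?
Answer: $- \frac{2312804}{341859} \approx -6.7654$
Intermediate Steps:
$d = -511$ ($d = 1519 - 2030 = -511$)
$- \frac{3425}{669} + \frac{a{\left(29,-67 \right)}}{d} = - \frac{3425}{669} + \frac{29^{2}}{-511} = \left(-3425\right) \frac{1}{669} + 841 \left(- \frac{1}{511}\right) = - \frac{3425}{669} - \frac{841}{511} = - \frac{2312804}{341859}$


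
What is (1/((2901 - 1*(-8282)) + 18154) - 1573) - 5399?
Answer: -204537563/29337 ≈ -6972.0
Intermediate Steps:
(1/((2901 - 1*(-8282)) + 18154) - 1573) - 5399 = (1/((2901 + 8282) + 18154) - 1573) - 5399 = (1/(11183 + 18154) - 1573) - 5399 = (1/29337 - 1573) - 5399 = -46147100/29337 - 5399 = -204537563/29337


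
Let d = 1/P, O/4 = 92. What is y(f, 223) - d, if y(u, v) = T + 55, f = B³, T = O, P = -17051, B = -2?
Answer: 7212574/17051 ≈ 423.00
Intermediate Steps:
O = 368 (O = 4*92 = 368)
T = 368
d = -1/17051 (d = 1/(-17051) = -1/17051 ≈ -5.8648e-5)
f = -8 (f = (-2)³ = -8)
y(u, v) = 423 (y(u, v) = 368 + 55 = 423)
y(f, 223) - d = 423 - 1*(-1/17051) = 423 + 1/17051 = 7212574/17051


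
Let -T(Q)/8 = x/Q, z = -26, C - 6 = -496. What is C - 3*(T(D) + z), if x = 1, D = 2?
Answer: -400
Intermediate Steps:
C = -490 (C = 6 - 496 = -490)
T(Q) = -8/Q
C - 3*(T(D) + z) = -490 - 3*(-8/2 - 26) = -490 - 3*(-8*1/2 - 26) = -490 - 3*(-4 - 26) = -490 - 3*(-30) = -490 + 90 = -400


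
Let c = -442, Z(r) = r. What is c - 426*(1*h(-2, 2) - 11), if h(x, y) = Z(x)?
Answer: 5096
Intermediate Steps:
h(x, y) = x
c - 426*(1*h(-2, 2) - 11) = -442 - 426*(1*(-2) - 11) = -442 - 426*(-2 - 11) = -442 - 426*(-13) = -442 + 5538 = 5096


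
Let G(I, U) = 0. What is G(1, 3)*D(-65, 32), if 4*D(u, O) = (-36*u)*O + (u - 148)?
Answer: 0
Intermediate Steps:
D(u, O) = -37 + u/4 - 9*O*u (D(u, O) = ((-36*u)*O + (u - 148))/4 = (-36*O*u + (-148 + u))/4 = (-148 + u - 36*O*u)/4 = -37 + u/4 - 9*O*u)
G(1, 3)*D(-65, 32) = 0*(-37 + (¼)*(-65) - 9*32*(-65)) = 0*(-37 - 65/4 + 18720) = 0*(74667/4) = 0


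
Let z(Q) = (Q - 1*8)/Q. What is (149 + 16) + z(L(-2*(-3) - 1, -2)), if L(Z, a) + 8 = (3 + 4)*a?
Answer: 1830/11 ≈ 166.36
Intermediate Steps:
L(Z, a) = -8 + 7*a (L(Z, a) = -8 + (3 + 4)*a = -8 + 7*a)
z(Q) = (-8 + Q)/Q (z(Q) = (Q - 8)/Q = (-8 + Q)/Q)
(149 + 16) + z(L(-2*(-3) - 1, -2)) = (149 + 16) + (-8 + (-8 + 7*(-2)))/(-8 + 7*(-2)) = 165 + (-8 + (-8 - 14))/(-8 - 14) = 165 + (-8 - 22)/(-22) = 165 - 1/22*(-30) = 165 + 15/11 = 1830/11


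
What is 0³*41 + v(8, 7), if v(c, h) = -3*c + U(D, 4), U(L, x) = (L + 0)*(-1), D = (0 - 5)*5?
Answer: 1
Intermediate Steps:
D = -25 (D = -5*5 = -25)
U(L, x) = -L (U(L, x) = L*(-1) = -L)
v(c, h) = 25 - 3*c (v(c, h) = -3*c - 1*(-25) = -3*c + 25 = 25 - 3*c)
0³*41 + v(8, 7) = 0³*41 + (25 - 3*8) = 0*41 + (25 - 24) = 0 + 1 = 1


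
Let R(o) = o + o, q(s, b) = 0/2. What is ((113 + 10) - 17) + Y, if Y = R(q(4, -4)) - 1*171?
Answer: -65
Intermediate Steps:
q(s, b) = 0 (q(s, b) = 0*(½) = 0)
R(o) = 2*o
Y = -171 (Y = 2*0 - 1*171 = 0 - 171 = -171)
((113 + 10) - 17) + Y = ((113 + 10) - 17) - 171 = (123 - 17) - 171 = 106 - 171 = -65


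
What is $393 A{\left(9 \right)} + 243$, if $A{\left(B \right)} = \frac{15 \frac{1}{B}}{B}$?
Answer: $\frac{2842}{9} \approx 315.78$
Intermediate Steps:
$A{\left(B \right)} = \frac{15}{B^{2}}$
$393 A{\left(9 \right)} + 243 = 393 \cdot \frac{15}{81} + 243 = 393 \cdot 15 \cdot \frac{1}{81} + 243 = 393 \cdot \frac{5}{27} + 243 = \frac{655}{9} + 243 = \frac{2842}{9}$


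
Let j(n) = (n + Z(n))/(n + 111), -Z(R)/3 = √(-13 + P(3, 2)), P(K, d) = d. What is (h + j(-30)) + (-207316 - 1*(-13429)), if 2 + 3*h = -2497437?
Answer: -27711910/27 - I*√11/27 ≈ -1.0264e+6 - 0.12284*I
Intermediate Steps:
h = -2497439/3 (h = -⅔ + (⅓)*(-2497437) = -⅔ - 832479 = -2497439/3 ≈ -8.3248e+5)
Z(R) = -3*I*√11 (Z(R) = -3*√(-13 + 2) = -3*I*√11)
j(n) = (n - 3*I*√11)/(111 + n) (j(n) = (n - 3*I*√11)/(n + 111) = (n - 3*I*√11)/(111 + n))
(h + j(-30)) + (-207316 - 1*(-13429)) = (-2497439/3 + (-30 - 3*I*√11)/(111 - 30)) + (-207316 - 1*(-13429)) = (-2497439/3 + (-30 - 3*I*√11)/81) + (-207316 + 13429) = (-2497439/3 + (-30 - 3*I*√11)/81) - 193887 = (-2497439/3 + (-10/27 - I*√11/27)) - 193887 = (-22476961/27 - I*√11/27) - 193887 = -27711910/27 - I*√11/27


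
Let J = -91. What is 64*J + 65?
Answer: -5759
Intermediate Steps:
64*J + 65 = 64*(-91) + 65 = -5824 + 65 = -5759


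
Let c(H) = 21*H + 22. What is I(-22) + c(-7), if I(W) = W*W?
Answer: 359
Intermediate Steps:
c(H) = 22 + 21*H
I(W) = W²
I(-22) + c(-7) = (-22)² + (22 + 21*(-7)) = 484 + (22 - 147) = 484 - 125 = 359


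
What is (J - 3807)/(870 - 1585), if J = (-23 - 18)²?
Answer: 2126/715 ≈ 2.9734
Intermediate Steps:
J = 1681 (J = (-41)² = 1681)
(J - 3807)/(870 - 1585) = (1681 - 3807)/(870 - 1585) = -2126/(-715) = -2126*(-1/715) = 2126/715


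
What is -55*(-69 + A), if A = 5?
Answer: 3520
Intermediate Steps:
-55*(-69 + A) = -55*(-69 + 5) = -55*(-64) = 3520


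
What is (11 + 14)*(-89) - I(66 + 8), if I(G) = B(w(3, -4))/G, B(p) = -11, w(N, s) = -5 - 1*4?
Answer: -164639/74 ≈ -2224.9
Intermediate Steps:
w(N, s) = -9 (w(N, s) = -5 - 4 = -9)
I(G) = -11/G
(11 + 14)*(-89) - I(66 + 8) = (11 + 14)*(-89) - (-11)/(66 + 8) = 25*(-89) - (-11)/74 = -2225 - (-11)/74 = -2225 - 1*(-11/74) = -2225 + 11/74 = -164639/74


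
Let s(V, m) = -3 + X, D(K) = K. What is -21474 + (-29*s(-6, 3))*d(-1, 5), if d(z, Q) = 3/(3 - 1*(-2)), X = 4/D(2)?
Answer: -107283/5 ≈ -21457.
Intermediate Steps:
X = 2 (X = 4/2 = 4*(½) = 2)
d(z, Q) = ⅗ (d(z, Q) = 3/(3 + 2) = 3/5 = 3*(⅕) = ⅗)
s(V, m) = -1 (s(V, m) = -3 + 2 = -1)
-21474 + (-29*s(-6, 3))*d(-1, 5) = -21474 - 29*(-1)*(⅗) = -21474 + 29*(⅗) = -21474 + 87/5 = -107283/5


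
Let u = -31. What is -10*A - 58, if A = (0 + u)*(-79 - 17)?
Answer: -29818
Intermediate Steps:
A = 2976 (A = (0 - 31)*(-79 - 17) = -31*(-96) = 2976)
-10*A - 58 = -10*2976 - 58 = -29760 - 58 = -29818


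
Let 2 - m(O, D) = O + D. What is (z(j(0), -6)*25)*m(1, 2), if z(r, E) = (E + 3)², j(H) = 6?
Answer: -225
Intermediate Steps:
z(r, E) = (3 + E)²
m(O, D) = 2 - D - O (m(O, D) = 2 - (O + D) = 2 - (D + O) = 2 + (-D - O) = 2 - D - O)
(z(j(0), -6)*25)*m(1, 2) = ((3 - 6)²*25)*(2 - 1*2 - 1*1) = ((-3)²*25)*(2 - 2 - 1) = (9*25)*(-1) = 225*(-1) = -225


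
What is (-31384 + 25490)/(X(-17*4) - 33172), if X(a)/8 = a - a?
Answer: 2947/16586 ≈ 0.17768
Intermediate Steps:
X(a) = 0 (X(a) = 8*(a - a) = 8*0 = 0)
(-31384 + 25490)/(X(-17*4) - 33172) = (-31384 + 25490)/(0 - 33172) = -5894/(-33172) = -5894*(-1/33172) = 2947/16586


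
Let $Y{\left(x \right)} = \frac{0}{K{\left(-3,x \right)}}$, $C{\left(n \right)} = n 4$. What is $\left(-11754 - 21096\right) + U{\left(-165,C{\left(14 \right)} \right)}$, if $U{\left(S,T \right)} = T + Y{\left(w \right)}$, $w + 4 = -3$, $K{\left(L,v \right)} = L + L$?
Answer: $-32794$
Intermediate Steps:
$K{\left(L,v \right)} = 2 L$
$w = -7$ ($w = -4 - 3 = -7$)
$C{\left(n \right)} = 4 n$
$Y{\left(x \right)} = 0$ ($Y{\left(x \right)} = \frac{0}{2 \left(-3\right)} = \frac{0}{-6} = 0 \left(- \frac{1}{6}\right) = 0$)
$U{\left(S,T \right)} = T$ ($U{\left(S,T \right)} = T + 0 = T$)
$\left(-11754 - 21096\right) + U{\left(-165,C{\left(14 \right)} \right)} = \left(-11754 - 21096\right) + 4 \cdot 14 = -32850 + 56 = -32794$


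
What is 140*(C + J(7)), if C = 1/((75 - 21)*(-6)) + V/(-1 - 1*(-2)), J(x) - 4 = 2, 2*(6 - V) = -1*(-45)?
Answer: -119105/81 ≈ -1470.4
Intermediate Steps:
V = -33/2 (V = 6 - (-1)*(-45)/2 = 6 - ½*45 = 6 - 45/2 = -33/2 ≈ -16.500)
J(x) = 6 (J(x) = 4 + 2 = 6)
C = -5347/324 (C = 1/((75 - 21)*(-6)) - 33/(2*(-1 - 1*(-2))) = -⅙/54 - 33/(2*(-1 + 2)) = (1/54)*(-⅙) - 33/2/1 = -1/324 - 33/2*1 = -1/324 - 33/2 = -5347/324 ≈ -16.503)
140*(C + J(7)) = 140*(-5347/324 + 6) = 140*(-3403/324) = -119105/81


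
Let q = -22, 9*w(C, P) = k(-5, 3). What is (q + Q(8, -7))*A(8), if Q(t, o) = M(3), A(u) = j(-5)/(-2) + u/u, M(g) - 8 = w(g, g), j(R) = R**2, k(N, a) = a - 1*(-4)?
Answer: 2737/18 ≈ 152.06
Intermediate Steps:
k(N, a) = 4 + a (k(N, a) = a + 4 = 4 + a)
w(C, P) = 7/9 (w(C, P) = (4 + 3)/9 = (1/9)*7 = 7/9)
M(g) = 79/9 (M(g) = 8 + 7/9 = 79/9)
A(u) = -23/2 (A(u) = (-5)**2/(-2) + u/u = 25*(-1/2) + 1 = -25/2 + 1 = -23/2)
Q(t, o) = 79/9
(q + Q(8, -7))*A(8) = (-22 + 79/9)*(-23/2) = -119/9*(-23/2) = 2737/18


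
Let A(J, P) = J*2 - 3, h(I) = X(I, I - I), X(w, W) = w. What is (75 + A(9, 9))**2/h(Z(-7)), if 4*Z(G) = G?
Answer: -32400/7 ≈ -4628.6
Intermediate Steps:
Z(G) = G/4
h(I) = I
A(J, P) = -3 + 2*J (A(J, P) = 2*J - 3 = -3 + 2*J)
(75 + A(9, 9))**2/h(Z(-7)) = (75 + (-3 + 2*9))**2/(((1/4)*(-7))) = (75 + (-3 + 18))**2/(-7/4) = (75 + 15)**2*(-4/7) = 90**2*(-4/7) = 8100*(-4/7) = -32400/7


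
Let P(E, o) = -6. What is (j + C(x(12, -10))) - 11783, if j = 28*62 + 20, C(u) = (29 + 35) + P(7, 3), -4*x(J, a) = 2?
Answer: -9969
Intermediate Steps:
x(J, a) = -½ (x(J, a) = -¼*2 = -½)
C(u) = 58 (C(u) = (29 + 35) - 6 = 64 - 6 = 58)
j = 1756 (j = 1736 + 20 = 1756)
(j + C(x(12, -10))) - 11783 = (1756 + 58) - 11783 = 1814 - 11783 = -9969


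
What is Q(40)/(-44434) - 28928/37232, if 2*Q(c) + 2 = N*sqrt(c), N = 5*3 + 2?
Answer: -6179565/7953686 - 17*sqrt(10)/44434 ≈ -0.77815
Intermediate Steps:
N = 17 (N = 15 + 2 = 17)
Q(c) = -1 + 17*sqrt(c)/2 (Q(c) = -1 + (17*sqrt(c))/2 = -1 + 17*sqrt(c)/2)
Q(40)/(-44434) - 28928/37232 = (-1 + 17*sqrt(40)/2)/(-44434) - 28928/37232 = (-1 + 17*(2*sqrt(10))/2)*(-1/44434) - 28928*1/37232 = (-1 + 17*sqrt(10))*(-1/44434) - 1808/2327 = (1/44434 - 17*sqrt(10)/44434) - 1808/2327 = -6179565/7953686 - 17*sqrt(10)/44434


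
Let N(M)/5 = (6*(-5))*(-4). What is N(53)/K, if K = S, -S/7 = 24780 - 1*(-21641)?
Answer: -600/324947 ≈ -0.0018465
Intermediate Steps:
S = -324947 (S = -7*(24780 - 1*(-21641)) = -7*(24780 + 21641) = -7*46421 = -324947)
K = -324947
N(M) = 600 (N(M) = 5*((6*(-5))*(-4)) = 5*(-30*(-4)) = 5*120 = 600)
N(53)/K = 600/(-324947) = 600*(-1/324947) = -600/324947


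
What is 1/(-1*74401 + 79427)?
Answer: 1/5026 ≈ 0.00019897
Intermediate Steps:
1/(-1*74401 + 79427) = 1/(-74401 + 79427) = 1/5026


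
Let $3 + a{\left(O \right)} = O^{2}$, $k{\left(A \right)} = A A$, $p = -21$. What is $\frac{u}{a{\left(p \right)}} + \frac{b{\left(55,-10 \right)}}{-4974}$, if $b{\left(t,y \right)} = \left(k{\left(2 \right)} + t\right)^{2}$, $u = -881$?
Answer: $- \frac{164077}{60517} \approx -2.7113$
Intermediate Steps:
$k{\left(A \right)} = A^{2}$
$a{\left(O \right)} = -3 + O^{2}$
$b{\left(t,y \right)} = \left(4 + t\right)^{2}$ ($b{\left(t,y \right)} = \left(2^{2} + t\right)^{2} = \left(4 + t\right)^{2}$)
$\frac{u}{a{\left(p \right)}} + \frac{b{\left(55,-10 \right)}}{-4974} = - \frac{881}{-3 + \left(-21\right)^{2}} + \frac{\left(4 + 55\right)^{2}}{-4974} = - \frac{881}{-3 + 441} + 59^{2} \left(- \frac{1}{4974}\right) = - \frac{881}{438} + 3481 \left(- \frac{1}{4974}\right) = \left(-881\right) \frac{1}{438} - \frac{3481}{4974} = - \frac{881}{438} - \frac{3481}{4974} = - \frac{164077}{60517}$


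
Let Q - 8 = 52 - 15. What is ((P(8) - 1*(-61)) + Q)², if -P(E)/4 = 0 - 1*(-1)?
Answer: 10404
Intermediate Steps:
P(E) = -4 (P(E) = -4*(0 - 1*(-1)) = -4*(0 + 1) = -4*1 = -4)
Q = 45 (Q = 8 + (52 - 15) = 8 + 37 = 45)
((P(8) - 1*(-61)) + Q)² = ((-4 - 1*(-61)) + 45)² = ((-4 + 61) + 45)² = (57 + 45)² = 102² = 10404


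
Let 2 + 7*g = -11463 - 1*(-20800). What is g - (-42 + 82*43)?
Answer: -15053/7 ≈ -2150.4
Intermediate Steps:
g = 9335/7 (g = -2/7 + (-11463 - 1*(-20800))/7 = -2/7 + (-11463 + 20800)/7 = -2/7 + (⅐)*9337 = -2/7 + 9337/7 = 9335/7 ≈ 1333.6)
g - (-42 + 82*43) = 9335/7 - (-42 + 82*43) = 9335/7 - (-42 + 3526) = 9335/7 - 1*3484 = 9335/7 - 3484 = -15053/7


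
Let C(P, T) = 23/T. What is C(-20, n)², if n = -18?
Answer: 529/324 ≈ 1.6327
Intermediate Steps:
C(-20, n)² = (23/(-18))² = (23*(-1/18))² = (-23/18)² = 529/324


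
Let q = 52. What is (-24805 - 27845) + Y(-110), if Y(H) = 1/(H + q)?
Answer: -3053701/58 ≈ -52650.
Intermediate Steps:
Y(H) = 1/(52 + H) (Y(H) = 1/(H + 52) = 1/(52 + H))
(-24805 - 27845) + Y(-110) = (-24805 - 27845) + 1/(52 - 110) = -52650 + 1/(-58) = -52650 - 1/58 = -3053701/58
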